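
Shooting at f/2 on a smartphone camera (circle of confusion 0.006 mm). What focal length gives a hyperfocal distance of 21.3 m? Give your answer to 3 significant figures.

16.0 mm

From H = f²/(N·c) + f, with f ≪ H: f ≈ √(H·N·c) = √(21300 × 2 × 0.006) = √255.60 ≈ 15.99 mm.
The +f correction barely moves this — solving exactly, f² + N·c·f − N·c·H = 0 ⇒ f = (−N·c + √((N·c)² + 4·N·c·H))/2 = (−0.012 + √1022.4)/2 ≈ 15.981 mm, so f ≈ 16.0 mm.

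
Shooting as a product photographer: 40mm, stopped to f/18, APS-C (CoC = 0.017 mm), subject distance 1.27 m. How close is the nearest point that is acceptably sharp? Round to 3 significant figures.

Hyperfocal distance H = f²/(N·c) + f = 40²/(18 × 0.017) + 40 = 1600/0.306 + 40 ≈ 5268.8 mm ≈ 5.269 m.
Near limit Dn = s·(H − f)/(H + s − 2f) = 1270 × (5268.8 − 40) / (5268.8 + 1270 − 2 × 40) = 1270 × 5228.8 / 6458.8 ≈ 1028.1 mm ≈ 1.03 m.

1.03 m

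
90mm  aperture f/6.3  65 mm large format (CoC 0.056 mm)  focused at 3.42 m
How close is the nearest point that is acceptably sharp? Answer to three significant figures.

2.99 m

Hyperfocal distance H = f²/(N·c) + f = 90²/(6.3 × 0.056) + 90 = 8100/0.3528 + 90 ≈ 23049.2 mm ≈ 23.05 m.
Near limit Dn = s·(H − f)/(H + s − 2f) = 3420 × (23049.2 − 90) / (23049.2 + 3420 − 2 × 90) = 3420 × 22959.2 / 26289.2 ≈ 2986.8 mm ≈ 2.99 m.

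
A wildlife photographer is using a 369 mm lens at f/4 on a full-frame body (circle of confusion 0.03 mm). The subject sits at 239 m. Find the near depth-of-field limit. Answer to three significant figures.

Hyperfocal distance H = f²/(N·c) + f = 369²/(4 × 0.03) + 369 = 136161/0.12 + 369 ≈ 1135044.0 mm ≈ 1135 m.
Near limit Dn = s·(H − f)/(H + s − 2f) = 239000 × (1135044.0 − 369) / (1135044.0 + 239000 − 2 × 369) = 239000 × 1134675.0 / 1373306.0 ≈ 197470 mm ≈ 197 m.

197 m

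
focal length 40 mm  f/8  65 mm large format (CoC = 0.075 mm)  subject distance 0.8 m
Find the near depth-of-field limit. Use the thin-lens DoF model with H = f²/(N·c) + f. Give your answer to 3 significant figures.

0.623 m

Hyperfocal distance H = f²/(N·c) + f = 40²/(8 × 0.075) + 40 = 1600/0.6 + 40 ≈ 2706.7 mm ≈ 2.707 m.
Near limit Dn = s·(H − f)/(H + s − 2f) = 800 × (2706.7 − 40) / (2706.7 + 800 − 2 × 40) = 800 × 2666.7 / 3426.7 ≈ 622.57 mm ≈ 0.623 m.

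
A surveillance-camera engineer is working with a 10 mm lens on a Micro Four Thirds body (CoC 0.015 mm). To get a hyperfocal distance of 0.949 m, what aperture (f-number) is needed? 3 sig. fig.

f/7.10

Rearrange H = f²/(N·c) + f for N: N = f² / ((H − f)·c).
N = 10² / ((949 − 10) × 0.015) = 100 / 14.08 ≈ 7.10.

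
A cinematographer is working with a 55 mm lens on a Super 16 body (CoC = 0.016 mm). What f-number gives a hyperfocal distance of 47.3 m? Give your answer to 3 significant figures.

f/4

Rearrange H = f²/(N·c) + f for N: N = f² / ((H − f)·c).
N = 55² / ((47300 − 55) × 0.016) = 3025 / 755.9 ≈ 4.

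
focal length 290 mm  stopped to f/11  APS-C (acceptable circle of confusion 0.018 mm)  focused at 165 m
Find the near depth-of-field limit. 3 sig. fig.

Hyperfocal distance H = f²/(N·c) + f = 290²/(11 × 0.018) + 290 = 84100/0.198 + 290 ≈ 425037.5 mm ≈ 425.0 m.
Near limit Dn = s·(H − f)/(H + s − 2f) = 165000 × (425037.5 − 290) / (425037.5 + 165000 − 2 × 290) = 165000 × 424747.5 / 589457.5 ≈ 118895 mm ≈ 119 m.

119 m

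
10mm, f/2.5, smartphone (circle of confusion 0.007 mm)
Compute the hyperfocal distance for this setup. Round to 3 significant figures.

Hyperfocal distance H = f²/(N·c) + f = 10²/(2.5 × 0.007) + 10 = 100/0.0175 + 10 ≈ 5724.3 mm ≈ 5.72 m.

5.72 m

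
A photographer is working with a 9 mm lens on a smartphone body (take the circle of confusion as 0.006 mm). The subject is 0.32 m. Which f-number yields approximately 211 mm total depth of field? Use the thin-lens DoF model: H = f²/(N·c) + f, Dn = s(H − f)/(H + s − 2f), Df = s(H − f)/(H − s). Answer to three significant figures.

Write h = H − f = f²/(N·c). The thin-lens limits are Dn = s·h/(h + (s−f)) and Df = s·h/(h − (s−f)), so DoF = Df − Dn = 2·s·(s−f)·h / (h² − (s−f)²).
That is a quadratic in h: DoF·h² − 2·s·(s−f)·h − DoF·(s−f)² = 0 ⇒ h = (s−f)·(s + √(s² + DoF²)) / DoF = 311 × (320 + √(320² + 211²)) / 211 = 311 × (320 + 383.303) / 211 ≈ 1036.6 mm.
Then N = f²/(c·h) = 9² / (0.006 × 1036.6) = 81 / 6.2197 ≈ 13.

f/13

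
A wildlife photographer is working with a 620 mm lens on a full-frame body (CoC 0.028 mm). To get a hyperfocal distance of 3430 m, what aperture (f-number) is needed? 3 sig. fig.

f/4

Rearrange H = f²/(N·c) + f for N: N = f² / ((H − f)·c).
N = 620² / ((3430000 − 620) × 0.028) = 384400 / 96023 ≈ 4.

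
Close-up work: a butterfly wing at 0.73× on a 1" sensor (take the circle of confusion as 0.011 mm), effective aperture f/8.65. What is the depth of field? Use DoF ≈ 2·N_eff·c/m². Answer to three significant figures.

0.357 mm

At magnification m, DoF ≈ 2·N_eff·c/m² = 2 × 8.65 × 0.011 / 0.73² = 0.1903 / 0.5329 ≈ 0.357 mm.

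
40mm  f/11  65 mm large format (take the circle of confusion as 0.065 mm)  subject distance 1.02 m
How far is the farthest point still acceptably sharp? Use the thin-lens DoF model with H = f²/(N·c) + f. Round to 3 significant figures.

1.81 m

Hyperfocal distance H = f²/(N·c) + f = 40²/(11 × 0.065) + 40 = 1600/0.715 + 40 ≈ 2277.8 mm ≈ 2.278 m.
Far limit Df = s·(H − f)/(H − s) = 1020 × (2277.8 − 40) / (2277.8 − 1020) = 1020 × 2237.8 / 1257.8 ≈ 1814.7 mm ≈ 1.81 m.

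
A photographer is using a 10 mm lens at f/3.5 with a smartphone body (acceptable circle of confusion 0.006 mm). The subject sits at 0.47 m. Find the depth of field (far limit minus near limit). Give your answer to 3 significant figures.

Hyperfocal distance H = f²/(N·c) + f = 10²/(3.5 × 0.006) + 10 = 100/0.021 + 10 ≈ 4771.9 mm ≈ 4.772 m.
Near limit Dn = s·(H − f)/(H + s − 2f) = 470 × (4771.9 − 10) / (4771.9 + 470 − 2 × 10) = 470 × 4761.9 / 5221.9 ≈ 428.597 mm.
Far limit Df = s·(H − f)/(H − s) = 470 × (4771.9 − 10) / (4771.9 − 470) = 470 × 4761.9 / 4301.9 ≈ 520.257 mm.
Depth of field = Df − Dn = 520.257 − 428.597 ≈ 91.660 mm.

91.7 mm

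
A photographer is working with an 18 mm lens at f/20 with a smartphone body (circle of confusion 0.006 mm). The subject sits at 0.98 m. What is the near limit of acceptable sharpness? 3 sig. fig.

Hyperfocal distance H = f²/(N·c) + f = 18²/(20 × 0.006) + 18 = 324/0.12 + 18 ≈ 2718.0 mm ≈ 2.718 m.
Near limit Dn = s·(H − f)/(H + s − 2f) = 980 × (2718.0 − 18) / (2718.0 + 980 − 2 × 18) = 980 × 2700.0 / 3662.0 ≈ 722.56 mm ≈ 0.723 m.

0.723 m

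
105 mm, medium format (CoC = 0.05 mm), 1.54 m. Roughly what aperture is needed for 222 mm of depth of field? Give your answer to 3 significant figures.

f/11

Write h = H − f = f²/(N·c). The thin-lens limits are Dn = s·h/(h + (s−f)) and Df = s·h/(h − (s−f)), so DoF = Df − Dn = 2·s·(s−f)·h / (h² − (s−f)²).
That is a quadratic in h: DoF·h² − 2·s·(s−f)·h − DoF·(s−f)² = 0 ⇒ h = (s−f)·(s + √(s² + DoF²)) / DoF = 1435 × (1540 + √(1540² + 222²)) / 222 = 1435 × (1540 + 1555.92) / 222 ≈ 20012 mm.
Then N = f²/(c·h) = 105² / (0.05 × 20012) = 11025 / 1000.6 ≈ 11.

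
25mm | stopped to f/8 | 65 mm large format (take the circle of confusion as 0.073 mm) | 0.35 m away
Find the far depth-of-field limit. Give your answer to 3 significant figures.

0.503 m

Hyperfocal distance H = f²/(N·c) + f = 25²/(8 × 0.073) + 25 = 625/0.584 + 25 ≈ 1095.2 mm ≈ 1.095 m.
Far limit Df = s·(H − f)/(H − s) = 350 × (1095.2 − 25) / (1095.2 − 350) = 350 × 1070.2 / 745.2 ≈ 502.64 mm ≈ 0.503 m.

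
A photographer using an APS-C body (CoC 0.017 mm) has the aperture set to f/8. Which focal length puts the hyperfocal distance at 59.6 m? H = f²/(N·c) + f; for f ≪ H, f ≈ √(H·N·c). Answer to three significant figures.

From H = f²/(N·c) + f, with f ≪ H: f ≈ √(H·N·c) = √(59600 × 8 × 0.017) = √8105.6 ≈ 90.03 mm.
The +f correction barely moves this — solving exactly, f² + N·c·f − N·c·H = 0 ⇒ f = (−N·c + √((N·c)² + 4·N·c·H))/2 = (−0.136 + √32422)/2 ≈ 89.963 mm, so f ≈ 90.0 mm.

90.0 mm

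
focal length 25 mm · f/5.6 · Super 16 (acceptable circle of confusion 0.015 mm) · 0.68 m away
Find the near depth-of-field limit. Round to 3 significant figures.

0.625 m

Hyperfocal distance H = f²/(N·c) + f = 25²/(5.6 × 0.015) + 25 = 625/0.084 + 25 ≈ 7465.5 mm ≈ 7.465 m.
Near limit Dn = s·(H − f)/(H + s − 2f) = 680 × (7465.5 − 25) / (7465.5 + 680 − 2 × 25) = 680 × 7440.5 / 8095.5 ≈ 624.98 mm ≈ 0.625 m.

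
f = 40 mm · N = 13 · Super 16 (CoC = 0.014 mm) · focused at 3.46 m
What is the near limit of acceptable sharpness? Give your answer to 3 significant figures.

Hyperfocal distance H = f²/(N·c) + f = 40²/(13 × 0.014) + 40 = 1600/0.182 + 40 ≈ 8831.2 mm ≈ 8.831 m.
Near limit Dn = s·(H − f)/(H + s − 2f) = 3460 × (8831.2 − 40) / (8831.2 + 3460 − 2 × 40) = 3460 × 8791.2 / 12211.2 ≈ 2491.0 mm ≈ 2.49 m.

2.49 m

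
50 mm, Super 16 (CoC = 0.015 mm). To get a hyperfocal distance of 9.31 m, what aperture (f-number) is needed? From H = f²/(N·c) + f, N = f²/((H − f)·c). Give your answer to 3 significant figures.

f/18

Rearrange H = f²/(N·c) + f for N: N = f² / ((H − f)·c).
N = 50² / ((9310 − 50) × 0.015) = 2500 / 138.9 ≈ 18.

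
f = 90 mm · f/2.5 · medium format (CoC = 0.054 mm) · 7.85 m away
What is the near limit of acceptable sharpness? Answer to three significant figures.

Hyperfocal distance H = f²/(N·c) + f = 90²/(2.5 × 0.054) + 90 = 8100/0.135 + 90 ≈ 60090.0 mm ≈ 60.09 m.
Near limit Dn = s·(H − f)/(H + s − 2f) = 7850 × (60090.0 − 90) / (60090.0 + 7850 − 2 × 90) = 7850 × 60000.0 / 67760.0 ≈ 6951.0 mm ≈ 6.95 m.

6.95 m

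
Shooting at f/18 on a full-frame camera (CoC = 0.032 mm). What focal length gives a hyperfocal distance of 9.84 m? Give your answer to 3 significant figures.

From H = f²/(N·c) + f, with f ≪ H: f ≈ √(H·N·c) = √(9840 × 18 × 0.032) = √5667.8 ≈ 75.29 mm.
Exact: f² + N·c·f − N·c·H = 0 ⇒ f = (−N·c + √((N·c)² + 4·N·c·H))/2 = (−0.576 + √22672)/2 ≈ 74.998 mm ≈ 75.0 mm.

75.0 mm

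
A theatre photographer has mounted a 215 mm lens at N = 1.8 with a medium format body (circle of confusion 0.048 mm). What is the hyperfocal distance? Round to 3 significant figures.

Hyperfocal distance H = f²/(N·c) + f = 215²/(1.8 × 0.048) + 215 = 46225/0.0864 + 215 ≈ 535226.6 mm ≈ 535 m.

535 m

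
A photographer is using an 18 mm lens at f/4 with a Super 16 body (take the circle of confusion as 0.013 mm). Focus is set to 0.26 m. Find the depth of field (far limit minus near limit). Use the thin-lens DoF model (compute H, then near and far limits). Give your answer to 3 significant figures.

Hyperfocal distance H = f²/(N·c) + f = 18²/(4 × 0.013) + 18 = 324/0.052 + 18 ≈ 6248.8 mm ≈ 6.249 m.
Near limit Dn = s·(H − f)/(H + s − 2f) = 260 × (6248.8 − 18) / (6248.8 + 260 − 2 × 18) = 260 × 6230.8 / 6472.8 ≈ 250.279 mm.
Far limit Df = s·(H − f)/(H − s) = 260 × (6248.8 − 18) / (6248.8 − 260) = 260 × 6230.8 / 5988.8 ≈ 270.506 mm.
Depth of field = Df − Dn = 270.506 − 250.279 ≈ 20.227 mm.

20.2 mm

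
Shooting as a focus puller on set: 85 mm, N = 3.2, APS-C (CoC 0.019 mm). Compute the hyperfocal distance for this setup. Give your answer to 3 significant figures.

Hyperfocal distance H = f²/(N·c) + f = 85²/(3.2 × 0.019) + 85 = 7225/0.0608 + 85 ≈ 118917.2 mm ≈ 119 m.

119 m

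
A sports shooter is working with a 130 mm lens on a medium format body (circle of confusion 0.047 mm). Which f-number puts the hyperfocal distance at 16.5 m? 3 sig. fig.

f/22

Rearrange H = f²/(N·c) + f for N: N = f² / ((H − f)·c).
N = 130² / ((16500 − 130) × 0.047) = 16900 / 769.4 ≈ 22.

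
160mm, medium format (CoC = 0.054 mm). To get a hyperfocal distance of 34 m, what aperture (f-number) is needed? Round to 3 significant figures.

f/14

Rearrange H = f²/(N·c) + f for N: N = f² / ((H − f)·c).
N = 160² / ((34000 − 160) × 0.054) = 25600 / 1827 ≈ 14.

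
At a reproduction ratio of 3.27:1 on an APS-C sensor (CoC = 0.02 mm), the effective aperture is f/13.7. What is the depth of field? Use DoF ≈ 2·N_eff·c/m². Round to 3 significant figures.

0.0512 mm

At magnification m, DoF ≈ 2·N_eff·c/m² = 2 × 13.7 × 0.02 / 3.27² = 0.548 / 10.69 ≈ 0.0512 mm.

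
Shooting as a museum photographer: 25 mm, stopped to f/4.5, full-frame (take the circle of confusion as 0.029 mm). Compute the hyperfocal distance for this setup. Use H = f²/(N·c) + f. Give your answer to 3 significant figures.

Hyperfocal distance H = f²/(N·c) + f = 25²/(4.5 × 0.029) + 25 = 625/0.1305 + 25 ≈ 4814.3 mm ≈ 4.81 m.

4.81 m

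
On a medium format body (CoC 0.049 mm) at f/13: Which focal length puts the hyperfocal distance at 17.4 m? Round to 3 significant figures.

From H = f²/(N·c) + f, with f ≪ H: f ≈ √(H·N·c) = √(17400 × 13 × 0.049) = √11084 ≈ 105.3 mm.
The +f correction barely moves this — solving exactly, f² + N·c·f − N·c·H = 0 ⇒ f = (−N·c + √((N·c)² + 4·N·c·H))/2 = (−0.637 + √44336)/2 ≈ 104.96 mm, so f ≈ 105 mm.

105 mm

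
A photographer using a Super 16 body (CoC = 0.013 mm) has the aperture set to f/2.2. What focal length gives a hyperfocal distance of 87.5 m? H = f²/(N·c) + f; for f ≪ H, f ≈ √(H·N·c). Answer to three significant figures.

From H = f²/(N·c) + f, with f ≪ H: f ≈ √(H·N·c) = √(87500 × 2.2 × 0.013) = √2502.5 ≈ 50.02 mm.
The +f correction barely moves this — solving exactly, f² + N·c·f − N·c·H = 0 ⇒ f = (−N·c + √((N·c)² + 4·N·c·H))/2 = (−0.0286 + √10010)/2 ≈ 50.011 mm, so f ≈ 50.0 mm.

50.0 mm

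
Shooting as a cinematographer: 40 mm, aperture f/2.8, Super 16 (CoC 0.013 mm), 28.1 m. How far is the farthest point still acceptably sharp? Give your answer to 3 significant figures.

Hyperfocal distance H = f²/(N·c) + f = 40²/(2.8 × 0.013) + 40 = 1600/0.0364 + 40 ≈ 43996.0 mm ≈ 44.00 m.
Far limit Df = s·(H − f)/(H − s) = 28100 × (43996.0 − 40) / (43996.0 − 28100) = 28100 × 43956.0 / 15896.0 ≈ 77703 mm ≈ 77.7 m.

77.7 m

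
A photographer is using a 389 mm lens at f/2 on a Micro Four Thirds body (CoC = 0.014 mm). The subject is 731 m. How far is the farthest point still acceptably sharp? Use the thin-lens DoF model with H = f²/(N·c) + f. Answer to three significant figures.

845 m

Hyperfocal distance H = f²/(N·c) + f = 389²/(2 × 0.014) + 389 = 151321/0.028 + 389 ≈ 5404710.4 mm ≈ 5405 m.
Far limit Df = s·(H − f)/(H − s) = 731000 × (5404710.4 − 389) / (5404710.4 − 731000) = 731000 × 5404321.4 / 4673710.4 ≈ 845273 mm ≈ 845 m.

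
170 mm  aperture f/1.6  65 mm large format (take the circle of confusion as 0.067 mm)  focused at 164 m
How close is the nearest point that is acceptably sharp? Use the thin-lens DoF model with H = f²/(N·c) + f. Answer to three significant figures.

Hyperfocal distance H = f²/(N·c) + f = 170²/(1.6 × 0.067) + 170 = 28900/0.1072 + 170 ≈ 269759.6 mm ≈ 269.8 m.
Near limit Dn = s·(H − f)/(H + s − 2f) = 164000 × (269759.6 − 170) / (269759.6 + 164000 − 2 × 170) = 164000 × 269589.6 / 433419.6 ≈ 102009 mm ≈ 102 m.

102 m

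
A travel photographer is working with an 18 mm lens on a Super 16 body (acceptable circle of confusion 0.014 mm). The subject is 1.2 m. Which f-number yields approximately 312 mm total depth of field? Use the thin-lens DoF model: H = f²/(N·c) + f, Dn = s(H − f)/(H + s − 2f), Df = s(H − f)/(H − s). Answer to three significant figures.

f/2.50

Write h = H − f = f²/(N·c). The thin-lens limits are Dn = s·h/(h + (s−f)) and Df = s·h/(h − (s−f)), so DoF = Df − Dn = 2·s·(s−f)·h / (h² − (s−f)²).
That is a quadratic in h: DoF·h² − 2·s·(s−f)·h − DoF·(s−f)² = 0 ⇒ h = (s−f)·(s + √(s² + DoF²)) / DoF = 1182 × (1200 + √(1200² + 312²)) / 312 = 1182 × (1200 + 1239.90) / 312 ≈ 9243.5 mm.
Then N = f²/(c·h) = 18² / (0.014 × 9243.5) = 324 / 129.41 ≈ 2.50.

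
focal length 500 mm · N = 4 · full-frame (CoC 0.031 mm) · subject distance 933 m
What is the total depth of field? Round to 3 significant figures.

1100 m

Hyperfocal distance H = f²/(N·c) + f = 500²/(4 × 0.031) + 500 = 250000/0.124 + 500 ≈ 2016629.0 mm ≈ 2017 m.
Near limit Dn = s·(H − f)/(H + s − 2f) = 933000 × (2016629.0 − 500) / (2016629.0 + 933000 − 2 × 500) = 933000 × 2016129.0 / 2948629.0 ≈ 637940 mm.
Far limit Df = s·(H − f)/(H − s) = 933000 × (2016629.0 − 500) / (2016629.0 − 933000) = 933000 × 2016129.0 / 1083629.0 ≈ 1735879 mm.
Depth of field = Df − Dn = 1735879 − 637940 ≈ 1097939 mm ≈ 1100 m.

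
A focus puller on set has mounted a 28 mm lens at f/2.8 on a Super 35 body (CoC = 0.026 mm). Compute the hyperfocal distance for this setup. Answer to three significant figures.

Hyperfocal distance H = f²/(N·c) + f = 28²/(2.8 × 0.026) + 28 = 784/0.0728 + 28 ≈ 10797.2 mm ≈ 10.8 m.

10.8 m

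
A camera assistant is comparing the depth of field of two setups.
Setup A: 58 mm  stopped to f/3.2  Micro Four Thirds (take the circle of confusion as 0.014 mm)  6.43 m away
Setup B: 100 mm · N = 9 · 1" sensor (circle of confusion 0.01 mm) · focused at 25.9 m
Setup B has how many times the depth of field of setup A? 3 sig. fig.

Setup A: H = 58²/(3.2×0.014) + 58 ≈ 75147.3 mm; DoF = Df − Dn = 7026.2 − 5927.0 ≈ 1099.2 mm.
Setup B: H = 100²/(9×0.01) + 100 ≈ 111211.1 mm; DoF = Df − Dn = 33733 − 21019 ≈ 12714 mm.
Ratio = 12714 / 1099.2 ≈ 11.6.

11.6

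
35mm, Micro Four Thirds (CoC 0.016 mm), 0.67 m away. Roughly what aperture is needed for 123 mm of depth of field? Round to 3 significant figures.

Write h = H − f = f²/(N·c). The thin-lens limits are Dn = s·h/(h + (s−f)) and Df = s·h/(h − (s−f)), so DoF = Df − Dn = 2·s·(s−f)·h / (h² − (s−f)²).
That is a quadratic in h: DoF·h² − 2·s·(s−f)·h − DoF·(s−f)² = 0 ⇒ h = (s−f)·(s + √(s² + DoF²)) / DoF = 635 × (670 + √(670² + 123²)) / 123 = 635 × (670 + 681.197) / 123 ≈ 6975.7 mm.
Then N = f²/(c·h) = 35² / (0.016 × 6975.7) = 1225 / 111.61 ≈ 11.

f/11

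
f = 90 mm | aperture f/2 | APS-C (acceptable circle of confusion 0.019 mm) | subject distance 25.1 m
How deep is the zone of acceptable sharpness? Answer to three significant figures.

Hyperfocal distance H = f²/(N·c) + f = 90²/(2 × 0.019) + 90 = 8100/0.038 + 90 ≈ 213247.9 mm ≈ 213.2 m.
Near limit Dn = s·(H − f)/(H + s − 2f) = 25100 × (213247.9 − 90) / (213247.9 + 25100 − 2 × 90) = 25100 × 213157.9 / 238167.9 ≈ 22464.3 mm.
Far limit Df = s·(H − f)/(H − s) = 25100 × (213247.9 − 90) / (213247.9 − 25100) = 25100 × 213157.9 / 188147.9 ≈ 28436.5 mm.
Depth of field = Df − Dn = 28436.5 − 22464.3 ≈ 5972.2 mm ≈ 5.97 m.

5.97 m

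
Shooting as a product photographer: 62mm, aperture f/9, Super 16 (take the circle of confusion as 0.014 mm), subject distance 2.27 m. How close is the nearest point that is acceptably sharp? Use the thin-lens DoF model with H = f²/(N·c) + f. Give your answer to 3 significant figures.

Hyperfocal distance H = f²/(N·c) + f = 62²/(9 × 0.014) + 62 = 3844/0.126 + 62 ≈ 30569.9 mm ≈ 30.57 m.
Near limit Dn = s·(H − f)/(H + s − 2f) = 2270 × (30569.9 − 62) / (30569.9 + 2270 − 2 × 62) = 2270 × 30507.9 / 32715.9 ≈ 2116.8 mm ≈ 2.12 m.

2.12 m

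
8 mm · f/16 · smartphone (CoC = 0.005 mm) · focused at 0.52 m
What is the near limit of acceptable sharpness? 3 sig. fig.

Hyperfocal distance H = f²/(N·c) + f = 8²/(16 × 0.005) + 8 = 64/0.08 + 8 ≈ 808.0 mm ≈ 0.808 m.
Near limit Dn = s·(H − f)/(H + s − 2f) = 520 × (808.0 − 8) / (808.0 + 520 − 2 × 8) = 520 × 800.0 / 1312.0 ≈ 317.07 mm.

317 mm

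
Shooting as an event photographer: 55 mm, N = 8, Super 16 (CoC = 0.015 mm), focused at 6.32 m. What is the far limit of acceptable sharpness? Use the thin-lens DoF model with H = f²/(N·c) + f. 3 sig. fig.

Hyperfocal distance H = f²/(N·c) + f = 55²/(8 × 0.015) + 55 = 3025/0.12 + 55 ≈ 25263.3 mm ≈ 25.26 m.
Far limit Df = s·(H − f)/(H − s) = 6320 × (25263.3 − 55) / (25263.3 − 6320) = 6320 × 25208.3 / 18943.3 ≈ 8410.2 mm ≈ 8.41 m.

8.41 m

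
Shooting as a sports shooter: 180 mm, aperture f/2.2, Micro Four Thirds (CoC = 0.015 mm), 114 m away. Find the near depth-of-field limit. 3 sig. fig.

Hyperfocal distance H = f²/(N·c) + f = 180²/(2.2 × 0.015) + 180 = 32400/0.033 + 180 ≈ 981998.2 mm ≈ 982.0 m.
Near limit Dn = s·(H − f)/(H + s − 2f) = 114000 × (981998.2 − 180) / (981998.2 + 114000 − 2 × 180) = 114000 × 981818.2 / 1095638.2 ≈ 102157 mm ≈ 102 m.

102 m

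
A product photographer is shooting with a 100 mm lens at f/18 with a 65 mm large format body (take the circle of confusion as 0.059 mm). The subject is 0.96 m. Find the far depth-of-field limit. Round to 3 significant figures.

1.06 m

Hyperfocal distance H = f²/(N·c) + f = 100²/(18 × 0.059) + 100 = 10000/1.062 + 100 ≈ 9516.2 mm ≈ 9.516 m.
Far limit Df = s·(H − f)/(H − s) = 960 × (9516.2 − 100) / (9516.2 − 960) = 960 × 9416.2 / 8556.2 ≈ 1056.5 mm ≈ 1.06 m.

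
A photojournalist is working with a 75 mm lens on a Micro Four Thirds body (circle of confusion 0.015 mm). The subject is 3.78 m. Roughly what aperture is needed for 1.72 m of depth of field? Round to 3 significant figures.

f/21.9

Write h = H − f = f²/(N·c). The thin-lens limits are Dn = s·h/(h + (s−f)) and Df = s·h/(h − (s−f)), so DoF = Df − Dn = 2·s·(s−f)·h / (h² − (s−f)²).
That is a quadratic in h: DoF·h² − 2·s·(s−f)·h − DoF·(s−f)² = 0 ⇒ h = (s−f)·(s + √(s² + DoF²)) / DoF = 3705 × (3780 + √(3780² + 1720²)) / 1720 = 3705 × (3780 + 4152.93) / 1720 ≈ 17088 mm.
Then N = f²/(c·h) = 75² / (0.015 × 17088) = 5625 / 256.32 ≈ 21.9.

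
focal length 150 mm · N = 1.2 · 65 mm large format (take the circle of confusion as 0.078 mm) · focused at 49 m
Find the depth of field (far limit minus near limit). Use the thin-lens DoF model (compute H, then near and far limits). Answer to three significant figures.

20.8 m

Hyperfocal distance H = f²/(N·c) + f = 150²/(1.2 × 0.078) + 150 = 22500/0.0936 + 150 ≈ 240534.6 mm ≈ 240.5 m.
Near limit Dn = s·(H − f)/(H + s − 2f) = 49000 × (240534.6 − 150) / (240534.6 + 49000 − 2 × 150) = 49000 × 240384.6 / 289234.6 ≈ 40724 mm.
Far limit Df = s·(H − f)/(H − s) = 49000 × (240534.6 − 150) / (240534.6 − 49000) = 49000 × 240384.6 / 191534.6 ≈ 61497 mm.
Depth of field = Df − Dn = 61497 − 40724 ≈ 20773 mm ≈ 20.8 m.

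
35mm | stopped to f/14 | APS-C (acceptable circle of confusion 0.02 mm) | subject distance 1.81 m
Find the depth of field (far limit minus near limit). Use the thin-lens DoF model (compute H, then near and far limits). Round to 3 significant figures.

1.76 m

Hyperfocal distance H = f²/(N·c) + f = 35²/(14 × 0.02) + 35 = 1225/0.28 + 35 ≈ 4410.0 mm ≈ 4.410 m.
Near limit Dn = s·(H − f)/(H + s − 2f) = 1810 × (4410.0 − 35) / (4410.0 + 1810 − 2 × 35) = 1810 × 4375.0 / 6150.0 ≈ 1287.6 mm.
Far limit Df = s·(H − f)/(H − s) = 1810 × (4410.0 − 35) / (4410.0 − 1810) = 1810 × 4375.0 / 2600.0 ≈ 3045.7 mm.
Depth of field = Df − Dn = 3045.7 − 1287.6 ≈ 1758.1 mm ≈ 1.76 m.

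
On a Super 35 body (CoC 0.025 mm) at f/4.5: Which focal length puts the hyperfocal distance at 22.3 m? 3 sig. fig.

50.0 mm

From H = f²/(N·c) + f, with f ≪ H: f ≈ √(H·N·c) = √(22300 × 4.5 × 0.025) = √2508.8 ≈ 50.09 mm.
Exact: f² + N·c·f − N·c·H = 0 ⇒ f = (−N·c + √((N·c)² + 4·N·c·H))/2 = (−0.1125 + √10035)/2 ≈ 50.031 mm ≈ 50.0 mm.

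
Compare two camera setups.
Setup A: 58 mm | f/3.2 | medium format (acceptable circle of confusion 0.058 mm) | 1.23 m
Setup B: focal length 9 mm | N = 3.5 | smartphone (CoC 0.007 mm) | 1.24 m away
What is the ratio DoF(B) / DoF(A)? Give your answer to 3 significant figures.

6.71

Setup A: H = 58²/(3.2×0.058) + 58 ≈ 18183.0 mm; DoF = Df − Dn = 1315.03 − 1155.30 ≈ 159.73 mm.
Setup B: H = 9²/(3.5×0.007) + 9 ≈ 3315.1 mm; DoF = Df − Dn = 1975.6 − 903.6 ≈ 1072.0 mm.
Ratio = 1072.0 / 159.73 ≈ 6.71.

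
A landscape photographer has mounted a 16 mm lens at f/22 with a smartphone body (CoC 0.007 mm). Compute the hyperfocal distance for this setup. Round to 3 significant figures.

1.68 m

Hyperfocal distance H = f²/(N·c) + f = 16²/(22 × 0.007) + 16 = 256/0.154 + 16 ≈ 1678.3 mm ≈ 1.68 m.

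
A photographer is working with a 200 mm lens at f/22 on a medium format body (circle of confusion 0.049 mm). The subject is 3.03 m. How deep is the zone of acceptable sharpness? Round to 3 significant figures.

Hyperfocal distance H = f²/(N·c) + f = 200²/(22 × 0.049) + 200 = 40000/1.078 + 200 ≈ 37305.8 mm ≈ 37.31 m.
Near limit Dn = s·(H − f)/(H + s − 2f) = 3030 × (37305.8 − 200) / (37305.8 + 3030 − 2 × 200) = 3030 × 37105.8 / 39935.8 ≈ 2815.28 mm.
Far limit Df = s·(H − f)/(H − s) = 3030 × (37305.8 − 200) / (37305.8 − 3030) = 3030 × 37105.8 / 34275.8 ≈ 3280.17 mm.
Depth of field = Df − Dn = 3280.17 − 2815.28 ≈ 464.89 mm.

465 mm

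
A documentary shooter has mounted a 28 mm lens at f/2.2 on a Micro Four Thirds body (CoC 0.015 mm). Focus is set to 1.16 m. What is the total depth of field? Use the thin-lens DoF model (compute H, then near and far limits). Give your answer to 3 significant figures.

Hyperfocal distance H = f²/(N·c) + f = 28²/(2.2 × 0.015) + 28 = 784/0.033 + 28 ≈ 23785.6 mm ≈ 23.79 m.
Near limit Dn = s·(H − f)/(H + s − 2f) = 1160 × (23785.6 − 28) / (23785.6 + 1160 − 2 × 28) = 1160 × 23757.6 / 24889.6 ≈ 1107.24 mm.
Far limit Df = s·(H − f)/(H − s) = 1160 × (23785.6 − 28) / (23785.6 − 1160) = 1160 × 23757.6 / 22625.6 ≈ 1218.04 mm.
Depth of field = Df − Dn = 1218.04 − 1107.24 ≈ 110.80 mm.

111 mm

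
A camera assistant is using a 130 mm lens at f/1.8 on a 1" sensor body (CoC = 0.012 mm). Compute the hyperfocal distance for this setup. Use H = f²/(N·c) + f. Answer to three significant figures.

783 m

Hyperfocal distance H = f²/(N·c) + f = 130²/(1.8 × 0.012) + 130 = 16900/0.0216 + 130 ≈ 782537.4 mm ≈ 783 m.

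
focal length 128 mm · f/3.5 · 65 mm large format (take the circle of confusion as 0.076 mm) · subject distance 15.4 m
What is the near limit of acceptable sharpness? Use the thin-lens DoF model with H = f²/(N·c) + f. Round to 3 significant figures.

Hyperfocal distance H = f²/(N·c) + f = 128²/(3.5 × 0.076) + 128 = 16384/0.266 + 128 ≈ 61722.0 mm ≈ 61.72 m.
Near limit Dn = s·(H − f)/(H + s − 2f) = 15400 × (61722.0 − 128) / (61722.0 + 15400 − 2 × 128) = 15400 × 61594.0 / 76866.0 ≈ 12340 mm ≈ 12.3 m.

12.3 m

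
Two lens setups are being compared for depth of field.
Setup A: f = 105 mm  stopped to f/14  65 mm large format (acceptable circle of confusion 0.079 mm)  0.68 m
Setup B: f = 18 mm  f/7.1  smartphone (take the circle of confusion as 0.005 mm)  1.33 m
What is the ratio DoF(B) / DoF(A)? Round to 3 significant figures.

Setup A: H = 105²/(14×0.079) + 105 ≈ 10073.4 mm; DoF = Df − Dn = 721.625 − 642.915 ≈ 78.710 mm.
Setup B: H = 18²/(7.1×0.005) + 18 ≈ 9144.8 mm; DoF = Df − Dn = 1553.29 − 1162.84 ≈ 390.45 mm.
Ratio = 390.45 / 78.710 ≈ 4.96.

4.96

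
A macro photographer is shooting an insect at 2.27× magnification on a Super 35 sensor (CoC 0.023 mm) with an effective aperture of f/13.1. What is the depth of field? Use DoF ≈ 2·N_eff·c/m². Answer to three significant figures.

0.117 mm

At magnification m, DoF ≈ 2·N_eff·c/m² = 2 × 13.1 × 0.023 / 2.27² = 0.6026 / 5.153 ≈ 0.117 mm.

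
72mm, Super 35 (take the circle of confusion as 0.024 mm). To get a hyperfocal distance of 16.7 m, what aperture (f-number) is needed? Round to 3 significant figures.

Rearrange H = f²/(N·c) + f for N: N = f² / ((H − f)·c).
N = 72² / ((16700 − 72) × 0.024) = 5184 / 399.1 ≈ 13.

f/13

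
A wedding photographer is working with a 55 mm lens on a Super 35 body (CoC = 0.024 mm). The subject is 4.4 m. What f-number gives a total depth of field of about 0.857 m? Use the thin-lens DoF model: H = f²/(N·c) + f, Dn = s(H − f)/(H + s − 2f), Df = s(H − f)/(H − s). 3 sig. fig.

f/2.80

Write h = H − f = f²/(N·c). The thin-lens limits are Dn = s·h/(h + (s−f)) and Df = s·h/(h − (s−f)), so DoF = Df − Dn = 2·s·(s−f)·h / (h² − (s−f)²).
That is a quadratic in h: DoF·h² − 2·s·(s−f)·h − DoF·(s−f)² = 0 ⇒ h = (s−f)·(s + √(s² + DoF²)) / DoF = 4345 × (4400 + √(4400² + 857²)) / 857 = 4345 × (4400 + 4482.68) / 857 ≈ 45035 mm.
Then N = f²/(c·h) = 55² / (0.024 × 45035) = 3025 / 1080.8 ≈ 2.80.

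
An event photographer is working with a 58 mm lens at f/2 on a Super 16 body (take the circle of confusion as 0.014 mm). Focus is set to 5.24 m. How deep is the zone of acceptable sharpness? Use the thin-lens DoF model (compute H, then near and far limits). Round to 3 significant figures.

Hyperfocal distance H = f²/(N·c) + f = 58²/(2 × 0.014) + 58 = 3364/0.028 + 58 ≈ 120200.9 mm ≈ 120.2 m.
Near limit Dn = s·(H − f)/(H + s − 2f) = 5240 × (120200.9 − 58) / (120200.9 + 5240 − 2 × 58) = 5240 × 120142.9 / 125324.9 ≈ 5023.33 mm.
Far limit Df = s·(H − f)/(H − s) = 5240 × (120200.9 − 58) / (120200.9 − 5240) = 5240 × 120142.9 / 114960.9 ≈ 5476.20 mm.
Depth of field = Df − Dn = 5476.20 − 5023.33 ≈ 452.87 mm.

453 mm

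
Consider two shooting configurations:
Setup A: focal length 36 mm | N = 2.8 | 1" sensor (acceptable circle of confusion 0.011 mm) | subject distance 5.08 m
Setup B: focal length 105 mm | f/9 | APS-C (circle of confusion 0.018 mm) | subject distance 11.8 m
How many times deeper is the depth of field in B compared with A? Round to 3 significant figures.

3.38

Setup A: H = 36²/(2.8×0.011) + 36 ≈ 42113.9 mm; DoF = Df − Dn = 5771.9 − 4536.2 ≈ 1235.7 mm.
Setup B: H = 105²/(9×0.018) + 105 ≈ 68160.6 mm; DoF = Df − Dn = 14248.5 − 10069.6 ≈ 4178.9 mm.
Ratio = 4178.9 / 1235.7 ≈ 3.38.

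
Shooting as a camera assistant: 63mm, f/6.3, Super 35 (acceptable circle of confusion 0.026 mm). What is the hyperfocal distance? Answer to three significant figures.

Hyperfocal distance H = f²/(N·c) + f = 63²/(6.3 × 0.026) + 63 = 3969/0.1638 + 63 ≈ 24293.8 mm ≈ 24.3 m.

24.3 m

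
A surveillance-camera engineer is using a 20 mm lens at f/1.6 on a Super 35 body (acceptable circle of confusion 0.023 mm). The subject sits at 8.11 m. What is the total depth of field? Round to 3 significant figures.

27.1 m

Hyperfocal distance H = f²/(N·c) + f = 20²/(1.6 × 0.023) + 20 = 400/0.0368 + 20 ≈ 10889.6 mm ≈ 10.89 m.
Near limit Dn = s·(H − f)/(H + s − 2f) = 8110 × (10889.6 − 20) / (10889.6 + 8110 − 2 × 20) = 8110 × 10869.6 / 18959.6 ≈ 4649 mm.
Far limit Df = s·(H − f)/(H − s) = 8110 × (10889.6 − 20) / (10889.6 − 8110) = 8110 × 10869.6 / 2779.6 ≈ 31714 mm.
Depth of field = Df − Dn = 31714 − 4649 ≈ 27065 mm ≈ 27.1 m.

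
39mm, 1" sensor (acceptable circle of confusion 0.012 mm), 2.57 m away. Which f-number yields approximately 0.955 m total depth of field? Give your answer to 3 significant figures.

f/9

Write h = H − f = f²/(N·c). The thin-lens limits are Dn = s·h/(h + (s−f)) and Df = s·h/(h − (s−f)), so DoF = Df − Dn = 2·s·(s−f)·h / (h² − (s−f)²).
That is a quadratic in h: DoF·h² − 2·s·(s−f)·h − DoF·(s−f)² = 0 ⇒ h = (s−f)·(s + √(s² + DoF²)) / DoF = 2531 × (2570 + √(2570² + 955²)) / 955 = 2531 × (2570 + 2741.70) / 955 ≈ 14077 mm.
Then N = f²/(c·h) = 39² / (0.012 × 14077) = 1521 / 168.93 ≈ 9.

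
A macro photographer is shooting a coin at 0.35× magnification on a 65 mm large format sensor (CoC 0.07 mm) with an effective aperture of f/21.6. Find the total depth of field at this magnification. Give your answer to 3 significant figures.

24.7 mm

At magnification m, DoF ≈ 2·N_eff·c/m² = 2 × 21.6 × 0.07 / 0.35² = 3.024 / 0.1225 ≈ 24.7 mm.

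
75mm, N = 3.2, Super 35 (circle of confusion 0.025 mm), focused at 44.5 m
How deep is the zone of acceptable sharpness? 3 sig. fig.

Hyperfocal distance H = f²/(N·c) + f = 75²/(3.2 × 0.025) + 75 = 5625/0.08 + 75 ≈ 70387.5 mm ≈ 70.39 m.
Near limit Dn = s·(H − f)/(H + s − 2f) = 44500 × (70387.5 − 75) / (70387.5 + 44500 − 2 × 75) = 44500 × 70312.5 / 114737.5 ≈ 27270 mm.
Far limit Df = s·(H − f)/(H − s) = 44500 × (70387.5 − 75) / (70387.5 − 44500) = 44500 × 70312.5 / 25887.5 ≈ 120866 mm.
Depth of field = Df − Dn = 120866 − 27270 ≈ 93596 mm ≈ 93.6 m.

93.6 m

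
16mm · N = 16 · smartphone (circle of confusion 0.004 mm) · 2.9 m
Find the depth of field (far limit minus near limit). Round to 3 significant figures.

Hyperfocal distance H = f²/(N·c) + f = 16²/(16 × 0.004) + 16 = 256/0.064 + 16 ≈ 4016.0 mm ≈ 4.016 m.
Near limit Dn = s·(H − f)/(H + s − 2f) = 2900 × (4016.0 − 16) / (4016.0 + 2900 − 2 × 16) = 2900 × 4000.0 / 6884.0 ≈ 1685.1 mm.
Far limit Df = s·(H − f)/(H − s) = 2900 × (4016.0 − 16) / (4016.0 − 2900) = 2900 × 4000.0 / 1116.0 ≈ 10394.3 mm.
Depth of field = Df − Dn = 10394.3 − 1685.1 ≈ 8709.2 mm ≈ 8.71 m.

8.71 m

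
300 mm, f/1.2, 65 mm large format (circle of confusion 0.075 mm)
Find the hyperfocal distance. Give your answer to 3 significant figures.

Hyperfocal distance H = f²/(N·c) + f = 300²/(1.2 × 0.075) + 300 = 90000/0.09 + 300 ≈ 1000300.0 mm ≈ 1000 m.

1000 m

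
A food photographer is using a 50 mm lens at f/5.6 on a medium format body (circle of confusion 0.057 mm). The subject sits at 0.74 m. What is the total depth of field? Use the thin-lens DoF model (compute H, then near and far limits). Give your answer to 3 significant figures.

131 mm

Hyperfocal distance H = f²/(N·c) + f = 50²/(5.6 × 0.057) + 50 = 2500/0.3192 + 50 ≈ 7882.1 mm ≈ 7.882 m.
Near limit Dn = s·(H − f)/(H + s − 2f) = 740 × (7882.1 − 50) / (7882.1 + 740 − 2 × 50) = 740 × 7832.1 / 8522.1 ≈ 680.09 mm.
Far limit Df = s·(H − f)/(H − s) = 740 × (7882.1 − 50) / (7882.1 − 740) = 740 × 7832.1 / 7142.1 ≈ 811.49 mm.
Depth of field = Df − Dn = 811.49 − 680.09 ≈ 131.40 mm.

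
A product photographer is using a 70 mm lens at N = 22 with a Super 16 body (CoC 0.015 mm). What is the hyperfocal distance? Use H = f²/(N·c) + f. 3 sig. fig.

Hyperfocal distance H = f²/(N·c) + f = 70²/(22 × 0.015) + 70 = 4900/0.33 + 70 ≈ 14918.5 mm ≈ 14.9 m.

14.9 m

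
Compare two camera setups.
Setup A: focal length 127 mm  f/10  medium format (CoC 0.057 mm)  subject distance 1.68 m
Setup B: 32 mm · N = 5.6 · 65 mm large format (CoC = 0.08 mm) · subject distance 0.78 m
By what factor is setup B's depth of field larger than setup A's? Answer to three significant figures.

3.09

Setup A: H = 127²/(10×0.057) + 127 ≈ 28423.5 mm; DoF = Df − Dn = 1777.56 − 1592.59 ≈ 184.97 mm.
Setup B: H = 32²/(5.6×0.08) + 32 ≈ 2317.7 mm; DoF = Df − Dn = 1159.42 − 587.68 ≈ 571.74 mm.
Ratio = 571.74 / 184.97 ≈ 3.09.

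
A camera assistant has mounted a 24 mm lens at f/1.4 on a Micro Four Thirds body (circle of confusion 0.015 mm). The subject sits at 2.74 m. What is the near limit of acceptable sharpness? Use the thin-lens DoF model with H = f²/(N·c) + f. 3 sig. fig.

Hyperfocal distance H = f²/(N·c) + f = 24²/(1.4 × 0.015) + 24 = 576/0.021 + 24 ≈ 27452.6 mm ≈ 27.45 m.
Near limit Dn = s·(H − f)/(H + s − 2f) = 2740 × (27452.6 − 24) / (27452.6 + 2740 − 2 × 24) = 2740 × 27428.6 / 30144.6 ≈ 2493.1 mm ≈ 2.49 m.

2.49 m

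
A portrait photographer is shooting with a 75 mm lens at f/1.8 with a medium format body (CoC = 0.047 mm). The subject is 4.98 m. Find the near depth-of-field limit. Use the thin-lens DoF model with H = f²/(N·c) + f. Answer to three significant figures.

Hyperfocal distance H = f²/(N·c) + f = 75²/(1.8 × 0.047) + 75 = 5625/0.0846 + 75 ≈ 66564.4 mm ≈ 66.56 m.
Near limit Dn = s·(H − f)/(H + s − 2f) = 4980 × (66564.4 − 75) / (66564.4 + 4980 − 2 × 75) = 4980 × 66489.4 / 71394.4 ≈ 4637.9 mm ≈ 4.64 m.

4.64 m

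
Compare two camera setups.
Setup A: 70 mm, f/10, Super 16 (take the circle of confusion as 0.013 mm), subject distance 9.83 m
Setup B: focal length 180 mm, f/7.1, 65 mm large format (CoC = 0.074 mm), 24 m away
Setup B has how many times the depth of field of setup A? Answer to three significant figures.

Setup A: H = 70²/(10×0.013) + 70 ≈ 37762.3 mm; DoF = Df − Dn = 13264.8 − 7808.2 ≈ 5456.6 mm.
Setup B: H = 180²/(7.1×0.074) + 180 ≈ 61847.3 mm; DoF = Df − Dn = 39105 − 17313 ≈ 21792 mm.
Ratio = 21792 / 5456.6 ≈ 3.99.

3.99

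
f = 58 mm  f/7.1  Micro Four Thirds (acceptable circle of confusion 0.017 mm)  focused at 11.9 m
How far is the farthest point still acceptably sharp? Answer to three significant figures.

20.7 m

Hyperfocal distance H = f²/(N·c) + f = 58²/(7.1 × 0.017) + 58 = 3364/0.1207 + 58 ≈ 27928.8 mm ≈ 27.93 m.
Far limit Df = s·(H − f)/(H − s) = 11900 × (27928.8 − 58) / (27928.8 − 11900) = 11900 × 27870.8 / 16028.8 ≈ 20692 mm ≈ 20.7 m.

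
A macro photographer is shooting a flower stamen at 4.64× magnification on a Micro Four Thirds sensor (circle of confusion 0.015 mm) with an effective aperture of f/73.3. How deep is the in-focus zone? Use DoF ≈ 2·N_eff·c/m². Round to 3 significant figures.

At magnification m, DoF ≈ 2·N_eff·c/m² = 2 × 73.3 × 0.015 / 4.64² = 2.199 / 21.53 ≈ 0.102 mm.

0.102 mm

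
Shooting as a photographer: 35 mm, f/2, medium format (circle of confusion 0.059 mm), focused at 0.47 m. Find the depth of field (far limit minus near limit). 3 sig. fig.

39.5 mm

Hyperfocal distance H = f²/(N·c) + f = 35²/(2 × 0.059) + 35 = 1225/0.118 + 35 ≈ 10416.4 mm ≈ 10.42 m.
Near limit Dn = s·(H − f)/(H + s − 2f) = 470 × (10416.4 − 35) / (10416.4 + 470 − 2 × 35) = 470 × 10381.4 / 10816.4 ≈ 451.098 mm.
Far limit Df = s·(H − f)/(H − s) = 470 × (10416.4 − 35) / (10416.4 − 470) = 470 × 10381.4 / 9946.4 ≈ 490.555 mm.
Depth of field = Df − Dn = 490.555 − 451.098 ≈ 39.457 mm.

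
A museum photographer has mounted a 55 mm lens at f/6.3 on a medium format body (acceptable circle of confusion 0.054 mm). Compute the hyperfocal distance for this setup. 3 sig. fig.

Hyperfocal distance H = f²/(N·c) + f = 55²/(6.3 × 0.054) + 55 = 3025/0.3402 + 55 ≈ 8946.8 mm ≈ 8.95 m.

8.95 m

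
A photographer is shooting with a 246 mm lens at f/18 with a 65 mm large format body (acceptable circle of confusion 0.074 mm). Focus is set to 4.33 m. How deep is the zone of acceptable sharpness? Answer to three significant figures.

0.785 m

Hyperfocal distance H = f²/(N·c) + f = 246²/(18 × 0.074) + 246 = 60516/1.332 + 246 ≈ 45678.4 mm ≈ 45.68 m.
Near limit Dn = s·(H − f)/(H + s − 2f) = 4330 × (45678.4 − 246) / (45678.4 + 4330 − 2 × 246) = 4330 × 45432.4 / 49516.4 ≈ 3972.87 mm.
Far limit Df = s·(H − f)/(H − s) = 4330 × (45678.4 − 246) / (45678.4 − 4330) = 4330 × 45432.4 / 41348.4 ≈ 4757.68 mm.
Depth of field = Df − Dn = 4757.68 − 3972.87 ≈ 784.81 mm ≈ 0.785 m.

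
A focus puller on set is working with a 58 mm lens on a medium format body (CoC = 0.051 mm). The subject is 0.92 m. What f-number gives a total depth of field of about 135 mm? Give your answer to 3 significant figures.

Write h = H − f = f²/(N·c). The thin-lens limits are Dn = s·h/(h + (s−f)) and Df = s·h/(h − (s−f)), so DoF = Df − Dn = 2·s·(s−f)·h / (h² − (s−f)²).
That is a quadratic in h: DoF·h² − 2·s·(s−f)·h − DoF·(s−f)² = 0 ⇒ h = (s−f)·(s + √(s² + DoF²)) / DoF = 862 × (920 + √(920² + 135²)) / 135 = 862 × (920 + 929.852) / 135 ≈ 11812 mm.
Then N = f²/(c·h) = 58² / (0.051 × 11812) = 3364 / 602.39 ≈ 5.58.

f/5.58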